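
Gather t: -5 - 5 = -10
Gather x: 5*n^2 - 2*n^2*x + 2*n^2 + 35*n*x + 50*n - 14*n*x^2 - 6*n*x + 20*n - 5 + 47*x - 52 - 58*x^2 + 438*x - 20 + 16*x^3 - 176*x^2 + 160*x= 7*n^2 + 70*n + 16*x^3 + x^2*(-14*n - 234) + x*(-2*n^2 + 29*n + 645) - 77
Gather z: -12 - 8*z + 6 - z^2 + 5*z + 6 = -z^2 - 3*z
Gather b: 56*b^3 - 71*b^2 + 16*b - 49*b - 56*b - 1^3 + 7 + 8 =56*b^3 - 71*b^2 - 89*b + 14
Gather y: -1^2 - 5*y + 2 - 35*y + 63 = 64 - 40*y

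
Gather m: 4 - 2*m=4 - 2*m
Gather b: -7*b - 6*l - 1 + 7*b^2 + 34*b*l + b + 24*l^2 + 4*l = 7*b^2 + b*(34*l - 6) + 24*l^2 - 2*l - 1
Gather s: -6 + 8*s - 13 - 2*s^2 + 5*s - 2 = -2*s^2 + 13*s - 21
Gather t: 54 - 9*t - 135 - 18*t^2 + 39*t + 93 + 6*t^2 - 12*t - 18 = -12*t^2 + 18*t - 6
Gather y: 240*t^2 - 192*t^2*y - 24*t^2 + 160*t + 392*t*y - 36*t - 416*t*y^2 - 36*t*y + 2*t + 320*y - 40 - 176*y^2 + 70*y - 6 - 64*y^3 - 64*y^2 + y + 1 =216*t^2 + 126*t - 64*y^3 + y^2*(-416*t - 240) + y*(-192*t^2 + 356*t + 391) - 45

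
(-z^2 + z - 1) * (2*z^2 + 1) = -2*z^4 + 2*z^3 - 3*z^2 + z - 1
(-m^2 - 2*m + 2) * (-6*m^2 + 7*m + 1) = 6*m^4 + 5*m^3 - 27*m^2 + 12*m + 2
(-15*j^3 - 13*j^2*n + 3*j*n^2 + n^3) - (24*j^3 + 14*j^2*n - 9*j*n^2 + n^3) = -39*j^3 - 27*j^2*n + 12*j*n^2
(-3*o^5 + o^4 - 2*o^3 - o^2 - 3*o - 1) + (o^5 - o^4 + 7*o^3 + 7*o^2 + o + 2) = -2*o^5 + 5*o^3 + 6*o^2 - 2*o + 1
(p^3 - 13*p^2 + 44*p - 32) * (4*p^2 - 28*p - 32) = 4*p^5 - 80*p^4 + 508*p^3 - 944*p^2 - 512*p + 1024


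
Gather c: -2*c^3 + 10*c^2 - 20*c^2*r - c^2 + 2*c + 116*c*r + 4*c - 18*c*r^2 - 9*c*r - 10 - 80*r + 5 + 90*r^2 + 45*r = -2*c^3 + c^2*(9 - 20*r) + c*(-18*r^2 + 107*r + 6) + 90*r^2 - 35*r - 5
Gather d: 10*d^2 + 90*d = 10*d^2 + 90*d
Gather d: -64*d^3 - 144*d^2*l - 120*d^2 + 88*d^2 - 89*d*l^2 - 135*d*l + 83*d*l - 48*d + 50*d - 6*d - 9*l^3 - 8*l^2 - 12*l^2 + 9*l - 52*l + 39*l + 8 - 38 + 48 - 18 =-64*d^3 + d^2*(-144*l - 32) + d*(-89*l^2 - 52*l - 4) - 9*l^3 - 20*l^2 - 4*l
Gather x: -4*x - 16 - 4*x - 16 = -8*x - 32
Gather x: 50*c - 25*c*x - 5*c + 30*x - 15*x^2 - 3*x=45*c - 15*x^2 + x*(27 - 25*c)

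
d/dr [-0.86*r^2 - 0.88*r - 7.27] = -1.72*r - 0.88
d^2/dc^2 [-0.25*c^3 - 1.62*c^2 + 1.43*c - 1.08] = -1.5*c - 3.24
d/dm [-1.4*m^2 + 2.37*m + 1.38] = 2.37 - 2.8*m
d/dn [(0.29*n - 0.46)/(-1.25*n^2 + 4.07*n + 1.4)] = (0.3625*n^2 - 1.15*n + 2.2782)/(1.5625*n^4 - 10.175*n^3 + 13.0649*n^2 + 11.396*n + 1.96)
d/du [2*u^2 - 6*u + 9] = 4*u - 6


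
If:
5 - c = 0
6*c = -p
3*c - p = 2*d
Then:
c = 5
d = 45/2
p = -30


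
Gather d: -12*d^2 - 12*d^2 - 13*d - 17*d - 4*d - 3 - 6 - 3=-24*d^2 - 34*d - 12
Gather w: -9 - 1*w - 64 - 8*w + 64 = -9*w - 9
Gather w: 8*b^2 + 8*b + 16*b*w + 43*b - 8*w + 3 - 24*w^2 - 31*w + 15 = 8*b^2 + 51*b - 24*w^2 + w*(16*b - 39) + 18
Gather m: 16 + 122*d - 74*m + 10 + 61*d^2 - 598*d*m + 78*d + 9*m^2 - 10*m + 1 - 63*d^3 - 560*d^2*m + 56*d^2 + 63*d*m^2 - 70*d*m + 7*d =-63*d^3 + 117*d^2 + 207*d + m^2*(63*d + 9) + m*(-560*d^2 - 668*d - 84) + 27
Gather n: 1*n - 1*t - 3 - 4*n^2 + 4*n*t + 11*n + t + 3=-4*n^2 + n*(4*t + 12)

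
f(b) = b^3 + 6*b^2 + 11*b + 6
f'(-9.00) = 146.00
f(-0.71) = 0.86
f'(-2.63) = 0.19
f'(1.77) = 41.64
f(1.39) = 35.57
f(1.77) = 49.81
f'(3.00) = 74.00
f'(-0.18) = 8.94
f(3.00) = 120.00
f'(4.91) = 142.24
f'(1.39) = 33.48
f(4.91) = 323.03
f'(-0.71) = 3.99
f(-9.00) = -336.00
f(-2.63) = 0.38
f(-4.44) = -12.09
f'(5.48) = 166.85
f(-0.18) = 4.21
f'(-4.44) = 16.86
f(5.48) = 411.03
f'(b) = 3*b^2 + 12*b + 11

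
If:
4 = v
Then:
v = 4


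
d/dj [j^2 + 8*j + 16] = 2*j + 8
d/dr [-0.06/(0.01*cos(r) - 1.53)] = -0.0006*sin(r)/(0.01*cos(r) - 1.53)^2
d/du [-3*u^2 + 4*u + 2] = 4 - 6*u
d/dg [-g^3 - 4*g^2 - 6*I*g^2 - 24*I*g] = -3*g^2 - 4*g*(2 + 3*I) - 24*I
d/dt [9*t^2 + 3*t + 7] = 18*t + 3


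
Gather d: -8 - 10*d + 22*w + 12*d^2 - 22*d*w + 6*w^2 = 12*d^2 + d*(-22*w - 10) + 6*w^2 + 22*w - 8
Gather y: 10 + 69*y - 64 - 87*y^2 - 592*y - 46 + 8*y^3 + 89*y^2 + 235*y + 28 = 8*y^3 + 2*y^2 - 288*y - 72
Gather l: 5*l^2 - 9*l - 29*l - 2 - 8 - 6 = 5*l^2 - 38*l - 16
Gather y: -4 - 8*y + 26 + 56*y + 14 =48*y + 36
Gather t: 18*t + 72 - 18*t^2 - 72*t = -18*t^2 - 54*t + 72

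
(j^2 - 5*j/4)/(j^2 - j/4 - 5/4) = j/(j + 1)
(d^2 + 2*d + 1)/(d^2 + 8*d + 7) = (d + 1)/(d + 7)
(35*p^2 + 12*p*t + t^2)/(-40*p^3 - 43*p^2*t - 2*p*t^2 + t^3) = (-7*p - t)/(8*p^2 + 7*p*t - t^2)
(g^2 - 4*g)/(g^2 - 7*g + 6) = g*(g - 4)/(g^2 - 7*g + 6)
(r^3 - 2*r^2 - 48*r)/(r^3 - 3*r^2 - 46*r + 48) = r/(r - 1)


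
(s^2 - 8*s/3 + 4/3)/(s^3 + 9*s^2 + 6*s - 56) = (s - 2/3)/(s^2 + 11*s + 28)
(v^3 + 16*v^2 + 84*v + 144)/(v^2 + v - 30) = (v^2 + 10*v + 24)/(v - 5)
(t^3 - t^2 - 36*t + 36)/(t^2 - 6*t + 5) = (t^2 - 36)/(t - 5)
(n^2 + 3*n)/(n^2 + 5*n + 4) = n*(n + 3)/(n^2 + 5*n + 4)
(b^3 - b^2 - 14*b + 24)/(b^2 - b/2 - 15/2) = 2*(b^2 + 2*b - 8)/(2*b + 5)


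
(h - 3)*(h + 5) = h^2 + 2*h - 15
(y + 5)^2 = y^2 + 10*y + 25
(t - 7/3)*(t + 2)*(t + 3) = t^3 + 8*t^2/3 - 17*t/3 - 14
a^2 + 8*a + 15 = (a + 3)*(a + 5)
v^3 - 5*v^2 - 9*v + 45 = (v - 5)*(v - 3)*(v + 3)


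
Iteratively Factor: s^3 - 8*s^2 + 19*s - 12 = (s - 4)*(s^2 - 4*s + 3) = (s - 4)*(s - 1)*(s - 3)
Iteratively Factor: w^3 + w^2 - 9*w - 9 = (w + 1)*(w^2 - 9) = (w - 3)*(w + 1)*(w + 3)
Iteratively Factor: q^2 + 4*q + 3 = (q + 3)*(q + 1)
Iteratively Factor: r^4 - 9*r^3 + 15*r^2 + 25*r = (r - 5)*(r^3 - 4*r^2 - 5*r) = (r - 5)^2*(r^2 + r) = (r - 5)^2*(r + 1)*(r)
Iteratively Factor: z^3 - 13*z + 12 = (z - 3)*(z^2 + 3*z - 4) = (z - 3)*(z + 4)*(z - 1)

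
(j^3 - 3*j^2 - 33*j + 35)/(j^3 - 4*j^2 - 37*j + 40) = (j - 7)/(j - 8)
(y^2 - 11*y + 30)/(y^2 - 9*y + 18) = (y - 5)/(y - 3)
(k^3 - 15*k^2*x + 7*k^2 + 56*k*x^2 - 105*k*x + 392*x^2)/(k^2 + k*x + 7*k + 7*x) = (k^2 - 15*k*x + 56*x^2)/(k + x)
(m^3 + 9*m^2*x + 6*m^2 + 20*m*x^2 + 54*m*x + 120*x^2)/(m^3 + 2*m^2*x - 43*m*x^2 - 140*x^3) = (-m - 6)/(-m + 7*x)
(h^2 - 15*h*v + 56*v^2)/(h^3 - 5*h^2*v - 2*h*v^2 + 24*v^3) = (h^2 - 15*h*v + 56*v^2)/(h^3 - 5*h^2*v - 2*h*v^2 + 24*v^3)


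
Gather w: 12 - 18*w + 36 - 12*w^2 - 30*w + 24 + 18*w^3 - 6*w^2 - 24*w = 18*w^3 - 18*w^2 - 72*w + 72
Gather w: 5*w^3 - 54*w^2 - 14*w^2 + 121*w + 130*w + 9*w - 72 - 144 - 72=5*w^3 - 68*w^2 + 260*w - 288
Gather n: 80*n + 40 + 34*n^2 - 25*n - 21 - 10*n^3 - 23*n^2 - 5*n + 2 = -10*n^3 + 11*n^2 + 50*n + 21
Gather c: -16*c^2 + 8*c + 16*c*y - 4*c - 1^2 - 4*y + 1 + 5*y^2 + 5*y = -16*c^2 + c*(16*y + 4) + 5*y^2 + y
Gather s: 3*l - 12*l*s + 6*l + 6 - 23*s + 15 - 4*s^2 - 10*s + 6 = 9*l - 4*s^2 + s*(-12*l - 33) + 27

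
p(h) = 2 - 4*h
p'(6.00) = -4.00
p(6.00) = -22.00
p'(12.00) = -4.00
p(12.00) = -46.00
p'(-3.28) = -4.00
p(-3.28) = 15.12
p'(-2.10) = -4.00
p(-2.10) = 10.40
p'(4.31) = -4.00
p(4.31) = -15.24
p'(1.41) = -4.00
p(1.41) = -3.64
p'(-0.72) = -4.00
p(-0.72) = 4.88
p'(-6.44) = -4.00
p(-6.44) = 27.76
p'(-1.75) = -4.00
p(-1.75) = 9.00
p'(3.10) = -4.00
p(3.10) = -10.40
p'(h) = -4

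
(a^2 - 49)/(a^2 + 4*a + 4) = (a^2 - 49)/(a^2 + 4*a + 4)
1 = 1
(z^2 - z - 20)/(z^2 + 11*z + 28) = (z - 5)/(z + 7)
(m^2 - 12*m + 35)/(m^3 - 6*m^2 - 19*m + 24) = (m^2 - 12*m + 35)/(m^3 - 6*m^2 - 19*m + 24)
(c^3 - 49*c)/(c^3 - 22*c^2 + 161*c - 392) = c*(c + 7)/(c^2 - 15*c + 56)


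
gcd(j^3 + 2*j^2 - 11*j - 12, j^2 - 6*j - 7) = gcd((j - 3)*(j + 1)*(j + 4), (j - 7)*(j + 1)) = j + 1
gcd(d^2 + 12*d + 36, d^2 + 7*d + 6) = d + 6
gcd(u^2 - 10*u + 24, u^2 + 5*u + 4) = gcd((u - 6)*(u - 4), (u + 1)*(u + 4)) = 1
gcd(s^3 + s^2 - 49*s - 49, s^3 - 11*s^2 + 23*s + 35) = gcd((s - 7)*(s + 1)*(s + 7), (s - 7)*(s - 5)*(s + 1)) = s^2 - 6*s - 7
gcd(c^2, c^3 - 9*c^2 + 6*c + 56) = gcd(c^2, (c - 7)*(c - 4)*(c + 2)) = 1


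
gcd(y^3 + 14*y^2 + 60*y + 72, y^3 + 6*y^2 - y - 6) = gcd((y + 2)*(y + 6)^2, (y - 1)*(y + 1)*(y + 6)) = y + 6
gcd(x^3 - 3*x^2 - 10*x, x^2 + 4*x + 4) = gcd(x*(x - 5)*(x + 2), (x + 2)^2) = x + 2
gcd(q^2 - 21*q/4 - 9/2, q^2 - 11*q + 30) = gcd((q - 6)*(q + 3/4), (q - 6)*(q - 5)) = q - 6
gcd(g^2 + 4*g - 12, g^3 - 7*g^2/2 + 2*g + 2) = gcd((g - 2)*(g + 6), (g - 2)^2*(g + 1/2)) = g - 2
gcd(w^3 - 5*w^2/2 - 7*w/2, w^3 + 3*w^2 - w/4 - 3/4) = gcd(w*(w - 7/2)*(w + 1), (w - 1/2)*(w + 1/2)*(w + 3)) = 1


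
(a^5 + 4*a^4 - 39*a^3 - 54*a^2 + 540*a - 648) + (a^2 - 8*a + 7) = a^5 + 4*a^4 - 39*a^3 - 53*a^2 + 532*a - 641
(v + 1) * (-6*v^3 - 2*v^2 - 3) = -6*v^4 - 8*v^3 - 2*v^2 - 3*v - 3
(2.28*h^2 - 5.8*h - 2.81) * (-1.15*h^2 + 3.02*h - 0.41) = -2.622*h^4 + 13.5556*h^3 - 15.2193*h^2 - 6.1082*h + 1.1521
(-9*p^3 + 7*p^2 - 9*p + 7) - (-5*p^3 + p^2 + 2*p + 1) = -4*p^3 + 6*p^2 - 11*p + 6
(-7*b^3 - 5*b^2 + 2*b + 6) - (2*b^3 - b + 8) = -9*b^3 - 5*b^2 + 3*b - 2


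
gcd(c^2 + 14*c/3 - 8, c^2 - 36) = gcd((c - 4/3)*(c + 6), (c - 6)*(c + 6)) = c + 6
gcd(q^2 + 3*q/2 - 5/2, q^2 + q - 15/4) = q + 5/2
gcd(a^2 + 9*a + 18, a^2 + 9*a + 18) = a^2 + 9*a + 18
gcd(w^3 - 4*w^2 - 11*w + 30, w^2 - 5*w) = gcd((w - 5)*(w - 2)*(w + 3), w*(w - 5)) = w - 5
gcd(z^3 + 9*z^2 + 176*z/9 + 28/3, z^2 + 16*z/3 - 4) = z + 6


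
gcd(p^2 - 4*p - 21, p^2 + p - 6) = p + 3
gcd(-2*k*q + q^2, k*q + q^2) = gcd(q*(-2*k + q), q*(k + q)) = q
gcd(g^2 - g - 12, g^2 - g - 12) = g^2 - g - 12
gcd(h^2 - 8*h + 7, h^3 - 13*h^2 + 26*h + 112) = h - 7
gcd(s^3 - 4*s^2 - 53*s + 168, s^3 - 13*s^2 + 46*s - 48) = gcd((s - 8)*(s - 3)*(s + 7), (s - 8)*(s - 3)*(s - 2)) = s^2 - 11*s + 24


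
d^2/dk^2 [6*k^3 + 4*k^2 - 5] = 36*k + 8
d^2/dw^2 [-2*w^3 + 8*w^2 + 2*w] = 16 - 12*w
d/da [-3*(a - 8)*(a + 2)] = 18 - 6*a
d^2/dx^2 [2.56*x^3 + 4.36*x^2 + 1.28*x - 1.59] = 15.36*x + 8.72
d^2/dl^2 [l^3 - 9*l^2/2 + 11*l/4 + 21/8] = 6*l - 9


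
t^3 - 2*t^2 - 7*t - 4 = (t - 4)*(t + 1)^2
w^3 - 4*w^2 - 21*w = w*(w - 7)*(w + 3)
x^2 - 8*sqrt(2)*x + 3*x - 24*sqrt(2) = (x + 3)*(x - 8*sqrt(2))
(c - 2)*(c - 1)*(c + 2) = c^3 - c^2 - 4*c + 4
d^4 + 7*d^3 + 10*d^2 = d^2*(d + 2)*(d + 5)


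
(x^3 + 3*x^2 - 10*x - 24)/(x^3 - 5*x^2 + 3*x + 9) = (x^2 + 6*x + 8)/(x^2 - 2*x - 3)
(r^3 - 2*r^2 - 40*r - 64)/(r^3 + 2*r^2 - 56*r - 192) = (r + 2)/(r + 6)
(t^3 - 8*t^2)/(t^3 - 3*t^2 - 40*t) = t/(t + 5)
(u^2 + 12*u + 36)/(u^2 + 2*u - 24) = (u + 6)/(u - 4)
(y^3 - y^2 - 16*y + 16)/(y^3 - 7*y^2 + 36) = (y^3 - y^2 - 16*y + 16)/(y^3 - 7*y^2 + 36)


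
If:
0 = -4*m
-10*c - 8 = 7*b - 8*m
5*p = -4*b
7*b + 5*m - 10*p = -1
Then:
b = -1/15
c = -113/150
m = 0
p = 4/75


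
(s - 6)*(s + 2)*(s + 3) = s^3 - s^2 - 24*s - 36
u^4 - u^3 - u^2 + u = u*(u - 1)^2*(u + 1)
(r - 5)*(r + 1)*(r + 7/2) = r^3 - r^2/2 - 19*r - 35/2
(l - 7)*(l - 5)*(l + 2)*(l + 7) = l^4 - 3*l^3 - 59*l^2 + 147*l + 490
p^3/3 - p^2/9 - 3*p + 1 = (p/3 + 1)*(p - 3)*(p - 1/3)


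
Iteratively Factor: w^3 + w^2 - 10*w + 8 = (w - 1)*(w^2 + 2*w - 8) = (w - 2)*(w - 1)*(w + 4)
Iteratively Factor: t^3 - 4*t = (t)*(t^2 - 4) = t*(t - 2)*(t + 2)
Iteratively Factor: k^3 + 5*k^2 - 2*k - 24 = (k + 3)*(k^2 + 2*k - 8) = (k + 3)*(k + 4)*(k - 2)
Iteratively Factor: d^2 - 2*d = (d - 2)*(d)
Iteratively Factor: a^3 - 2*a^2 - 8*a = (a - 4)*(a^2 + 2*a) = a*(a - 4)*(a + 2)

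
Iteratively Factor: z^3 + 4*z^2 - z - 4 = (z + 1)*(z^2 + 3*z - 4) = (z - 1)*(z + 1)*(z + 4)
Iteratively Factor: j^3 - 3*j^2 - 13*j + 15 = (j - 5)*(j^2 + 2*j - 3) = (j - 5)*(j - 1)*(j + 3)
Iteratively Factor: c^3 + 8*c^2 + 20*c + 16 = (c + 2)*(c^2 + 6*c + 8) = (c + 2)*(c + 4)*(c + 2)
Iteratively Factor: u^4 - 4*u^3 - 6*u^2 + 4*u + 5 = (u + 1)*(u^3 - 5*u^2 - u + 5) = (u - 1)*(u + 1)*(u^2 - 4*u - 5) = (u - 1)*(u + 1)^2*(u - 5)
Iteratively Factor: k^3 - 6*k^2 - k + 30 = (k + 2)*(k^2 - 8*k + 15) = (k - 5)*(k + 2)*(k - 3)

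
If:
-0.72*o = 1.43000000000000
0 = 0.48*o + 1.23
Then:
No Solution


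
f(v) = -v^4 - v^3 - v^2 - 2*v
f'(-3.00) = 85.00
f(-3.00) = -57.00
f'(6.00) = -986.00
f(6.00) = -1560.00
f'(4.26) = -374.20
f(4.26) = -433.31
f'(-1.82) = 15.82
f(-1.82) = -4.62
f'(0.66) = -5.78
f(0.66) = -2.23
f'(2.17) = -61.34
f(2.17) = -41.44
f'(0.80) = -7.57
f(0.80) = -3.16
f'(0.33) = -3.13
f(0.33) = -0.82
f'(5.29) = -688.68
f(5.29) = -969.71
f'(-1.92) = 19.09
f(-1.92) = -6.36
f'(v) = -4*v^3 - 3*v^2 - 2*v - 2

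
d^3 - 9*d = d*(d - 3)*(d + 3)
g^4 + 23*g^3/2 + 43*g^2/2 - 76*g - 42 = (g - 2)*(g + 1/2)*(g + 6)*(g + 7)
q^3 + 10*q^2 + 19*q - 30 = (q - 1)*(q + 5)*(q + 6)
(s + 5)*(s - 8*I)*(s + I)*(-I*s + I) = -I*s^4 - 7*s^3 - 4*I*s^3 - 28*s^2 - 3*I*s^2 + 35*s - 32*I*s + 40*I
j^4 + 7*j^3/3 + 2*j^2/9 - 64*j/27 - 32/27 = (j - 1)*(j + 2/3)*(j + 4/3)^2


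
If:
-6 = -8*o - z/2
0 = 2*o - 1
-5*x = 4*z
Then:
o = 1/2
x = -16/5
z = 4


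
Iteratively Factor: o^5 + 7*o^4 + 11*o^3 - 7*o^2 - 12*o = (o)*(o^4 + 7*o^3 + 11*o^2 - 7*o - 12) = o*(o + 4)*(o^3 + 3*o^2 - o - 3) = o*(o - 1)*(o + 4)*(o^2 + 4*o + 3) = o*(o - 1)*(o + 3)*(o + 4)*(o + 1)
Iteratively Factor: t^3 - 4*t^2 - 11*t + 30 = (t + 3)*(t^2 - 7*t + 10) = (t - 5)*(t + 3)*(t - 2)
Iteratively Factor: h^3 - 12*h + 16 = (h + 4)*(h^2 - 4*h + 4) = (h - 2)*(h + 4)*(h - 2)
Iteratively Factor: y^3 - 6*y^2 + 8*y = (y - 2)*(y^2 - 4*y) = (y - 4)*(y - 2)*(y)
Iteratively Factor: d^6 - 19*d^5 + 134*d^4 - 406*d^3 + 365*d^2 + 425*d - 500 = (d + 1)*(d^5 - 20*d^4 + 154*d^3 - 560*d^2 + 925*d - 500) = (d - 5)*(d + 1)*(d^4 - 15*d^3 + 79*d^2 - 165*d + 100) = (d - 5)*(d - 1)*(d + 1)*(d^3 - 14*d^2 + 65*d - 100) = (d - 5)*(d - 4)*(d - 1)*(d + 1)*(d^2 - 10*d + 25) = (d - 5)^2*(d - 4)*(d - 1)*(d + 1)*(d - 5)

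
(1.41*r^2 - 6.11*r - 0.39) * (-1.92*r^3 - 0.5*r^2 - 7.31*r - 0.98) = -2.7072*r^5 + 11.0262*r^4 - 6.5033*r^3 + 43.4773*r^2 + 8.8387*r + 0.3822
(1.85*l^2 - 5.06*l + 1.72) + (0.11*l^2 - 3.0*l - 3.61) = 1.96*l^2 - 8.06*l - 1.89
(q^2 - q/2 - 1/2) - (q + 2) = q^2 - 3*q/2 - 5/2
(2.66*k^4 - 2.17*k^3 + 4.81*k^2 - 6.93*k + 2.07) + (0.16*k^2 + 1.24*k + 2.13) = 2.66*k^4 - 2.17*k^3 + 4.97*k^2 - 5.69*k + 4.2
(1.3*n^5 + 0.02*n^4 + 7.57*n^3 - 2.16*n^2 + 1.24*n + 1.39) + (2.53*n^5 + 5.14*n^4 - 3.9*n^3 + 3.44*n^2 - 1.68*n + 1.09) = 3.83*n^5 + 5.16*n^4 + 3.67*n^3 + 1.28*n^2 - 0.44*n + 2.48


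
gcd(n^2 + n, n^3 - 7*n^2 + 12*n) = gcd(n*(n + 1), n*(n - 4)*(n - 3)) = n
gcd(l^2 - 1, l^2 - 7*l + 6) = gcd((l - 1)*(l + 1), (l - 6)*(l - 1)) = l - 1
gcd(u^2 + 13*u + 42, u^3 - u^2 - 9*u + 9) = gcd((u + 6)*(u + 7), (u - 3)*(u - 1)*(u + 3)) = 1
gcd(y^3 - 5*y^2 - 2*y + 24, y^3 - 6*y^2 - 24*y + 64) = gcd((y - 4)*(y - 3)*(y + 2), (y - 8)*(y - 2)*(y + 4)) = 1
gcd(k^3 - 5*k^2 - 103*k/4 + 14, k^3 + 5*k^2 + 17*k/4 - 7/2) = k^2 + 3*k - 7/4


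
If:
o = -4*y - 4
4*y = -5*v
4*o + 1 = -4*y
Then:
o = 1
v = 1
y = -5/4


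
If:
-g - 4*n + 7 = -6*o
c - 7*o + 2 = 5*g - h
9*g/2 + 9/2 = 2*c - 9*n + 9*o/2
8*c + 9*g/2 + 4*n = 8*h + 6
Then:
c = 216*o/37 + 6219/296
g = 44*o/37 + 358/37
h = 263*o/37 + 7509/296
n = 89*o/74 - 99/148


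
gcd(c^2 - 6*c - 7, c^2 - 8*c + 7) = c - 7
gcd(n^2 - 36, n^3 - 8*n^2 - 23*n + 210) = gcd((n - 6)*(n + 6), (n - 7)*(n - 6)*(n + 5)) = n - 6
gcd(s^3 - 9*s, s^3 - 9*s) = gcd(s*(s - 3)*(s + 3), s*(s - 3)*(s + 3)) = s^3 - 9*s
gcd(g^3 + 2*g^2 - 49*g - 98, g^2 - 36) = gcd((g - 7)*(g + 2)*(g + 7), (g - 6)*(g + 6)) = 1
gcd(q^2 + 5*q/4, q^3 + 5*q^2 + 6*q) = q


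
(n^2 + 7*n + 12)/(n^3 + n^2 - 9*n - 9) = (n + 4)/(n^2 - 2*n - 3)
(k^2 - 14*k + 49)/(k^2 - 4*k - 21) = (k - 7)/(k + 3)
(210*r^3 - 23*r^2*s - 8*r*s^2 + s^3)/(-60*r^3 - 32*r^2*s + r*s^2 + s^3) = (-7*r + s)/(2*r + s)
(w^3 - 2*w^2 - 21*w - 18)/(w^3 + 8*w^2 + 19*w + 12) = (w - 6)/(w + 4)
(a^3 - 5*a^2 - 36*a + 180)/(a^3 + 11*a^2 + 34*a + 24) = (a^2 - 11*a + 30)/(a^2 + 5*a + 4)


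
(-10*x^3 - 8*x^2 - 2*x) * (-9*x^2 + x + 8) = 90*x^5 + 62*x^4 - 70*x^3 - 66*x^2 - 16*x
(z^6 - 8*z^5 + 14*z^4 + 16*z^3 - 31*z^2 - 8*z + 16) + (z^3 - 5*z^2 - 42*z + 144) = z^6 - 8*z^5 + 14*z^4 + 17*z^3 - 36*z^2 - 50*z + 160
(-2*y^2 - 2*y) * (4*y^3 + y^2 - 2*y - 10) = -8*y^5 - 10*y^4 + 2*y^3 + 24*y^2 + 20*y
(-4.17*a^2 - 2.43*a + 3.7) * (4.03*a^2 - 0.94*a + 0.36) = -16.8051*a^4 - 5.8731*a^3 + 15.694*a^2 - 4.3528*a + 1.332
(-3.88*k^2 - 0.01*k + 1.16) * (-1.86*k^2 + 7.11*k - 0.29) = 7.2168*k^4 - 27.5682*k^3 - 1.1035*k^2 + 8.2505*k - 0.3364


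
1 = 1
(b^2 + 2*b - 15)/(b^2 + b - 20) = (b - 3)/(b - 4)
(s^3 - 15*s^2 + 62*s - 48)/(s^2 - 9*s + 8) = s - 6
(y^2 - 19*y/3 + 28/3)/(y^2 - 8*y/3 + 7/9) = 3*(y - 4)/(3*y - 1)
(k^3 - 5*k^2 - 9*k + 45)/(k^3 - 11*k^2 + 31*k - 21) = (k^2 - 2*k - 15)/(k^2 - 8*k + 7)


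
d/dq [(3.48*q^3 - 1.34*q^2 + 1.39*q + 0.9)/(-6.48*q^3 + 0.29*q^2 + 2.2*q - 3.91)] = (-7.674*q^4 + 33.3264*q^3 - 26.6755*q^2 + 9.9568*q - 7.4149)/(41.9904*q^6 - 3.7584*q^5 - 28.4279*q^4 + 51.9496*q^3 + 2.5722*q^2 - 17.204*q + 15.2881)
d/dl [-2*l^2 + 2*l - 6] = 2 - 4*l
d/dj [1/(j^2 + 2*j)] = 2*(-j - 1)/(j^2*(j + 2)^2)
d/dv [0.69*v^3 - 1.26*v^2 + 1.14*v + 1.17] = 2.07*v^2 - 2.52*v + 1.14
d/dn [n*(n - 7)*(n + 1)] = 3*n^2 - 12*n - 7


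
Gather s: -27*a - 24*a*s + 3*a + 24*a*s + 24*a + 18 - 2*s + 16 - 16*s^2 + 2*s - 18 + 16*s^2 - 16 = 0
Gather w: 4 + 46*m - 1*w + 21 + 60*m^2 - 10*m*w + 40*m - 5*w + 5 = 60*m^2 + 86*m + w*(-10*m - 6) + 30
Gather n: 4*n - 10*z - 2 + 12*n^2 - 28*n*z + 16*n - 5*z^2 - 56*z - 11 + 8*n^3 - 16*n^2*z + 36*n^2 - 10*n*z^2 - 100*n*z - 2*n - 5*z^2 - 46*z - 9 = 8*n^3 + n^2*(48 - 16*z) + n*(-10*z^2 - 128*z + 18) - 10*z^2 - 112*z - 22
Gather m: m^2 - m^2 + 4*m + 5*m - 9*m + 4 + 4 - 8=0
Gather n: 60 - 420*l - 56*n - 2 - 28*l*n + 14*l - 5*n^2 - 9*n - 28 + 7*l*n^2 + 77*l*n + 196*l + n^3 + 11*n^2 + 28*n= -210*l + n^3 + n^2*(7*l + 6) + n*(49*l - 37) + 30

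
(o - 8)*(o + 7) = o^2 - o - 56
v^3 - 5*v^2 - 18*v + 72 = (v - 6)*(v - 3)*(v + 4)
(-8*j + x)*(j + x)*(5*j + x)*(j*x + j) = -40*j^4*x - 40*j^4 - 43*j^3*x^2 - 43*j^3*x - 2*j^2*x^3 - 2*j^2*x^2 + j*x^4 + j*x^3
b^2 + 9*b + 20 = (b + 4)*(b + 5)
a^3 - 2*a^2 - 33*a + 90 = (a - 5)*(a - 3)*(a + 6)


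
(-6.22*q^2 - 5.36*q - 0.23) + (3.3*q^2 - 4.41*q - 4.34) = -2.92*q^2 - 9.77*q - 4.57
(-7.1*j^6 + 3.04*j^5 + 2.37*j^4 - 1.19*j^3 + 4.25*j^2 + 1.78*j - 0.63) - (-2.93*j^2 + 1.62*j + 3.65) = -7.1*j^6 + 3.04*j^5 + 2.37*j^4 - 1.19*j^3 + 7.18*j^2 + 0.16*j - 4.28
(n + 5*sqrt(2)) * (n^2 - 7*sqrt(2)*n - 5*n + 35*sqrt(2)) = n^3 - 5*n^2 - 2*sqrt(2)*n^2 - 70*n + 10*sqrt(2)*n + 350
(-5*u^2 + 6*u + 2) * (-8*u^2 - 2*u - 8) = 40*u^4 - 38*u^3 + 12*u^2 - 52*u - 16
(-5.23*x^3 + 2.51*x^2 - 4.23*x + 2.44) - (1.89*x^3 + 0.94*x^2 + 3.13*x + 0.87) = -7.12*x^3 + 1.57*x^2 - 7.36*x + 1.57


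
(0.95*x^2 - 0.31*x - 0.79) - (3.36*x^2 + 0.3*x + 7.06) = -2.41*x^2 - 0.61*x - 7.85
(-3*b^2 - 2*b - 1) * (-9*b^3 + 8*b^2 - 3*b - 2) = 27*b^5 - 6*b^4 + 2*b^3 + 4*b^2 + 7*b + 2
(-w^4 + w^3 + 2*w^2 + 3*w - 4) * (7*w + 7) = -7*w^5 + 21*w^3 + 35*w^2 - 7*w - 28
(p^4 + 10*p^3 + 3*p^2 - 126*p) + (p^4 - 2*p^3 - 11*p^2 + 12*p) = 2*p^4 + 8*p^3 - 8*p^2 - 114*p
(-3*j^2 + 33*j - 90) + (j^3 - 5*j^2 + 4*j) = j^3 - 8*j^2 + 37*j - 90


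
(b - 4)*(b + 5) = b^2 + b - 20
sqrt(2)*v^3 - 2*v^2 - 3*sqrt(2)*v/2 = v*(v - 3*sqrt(2)/2)*(sqrt(2)*v + 1)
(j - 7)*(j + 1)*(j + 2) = j^3 - 4*j^2 - 19*j - 14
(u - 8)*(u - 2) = u^2 - 10*u + 16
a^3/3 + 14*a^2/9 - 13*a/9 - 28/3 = (a/3 + 1)*(a - 7/3)*(a + 4)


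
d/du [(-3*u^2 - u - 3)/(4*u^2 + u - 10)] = (u^2 + 84*u + 13)/(16*u^4 + 8*u^3 - 79*u^2 - 20*u + 100)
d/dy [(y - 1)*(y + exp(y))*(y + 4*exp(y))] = (y - 1)*(y + exp(y))*(4*exp(y) + 1) + (y - 1)*(y + 4*exp(y))*(exp(y) + 1) + (y + exp(y))*(y + 4*exp(y))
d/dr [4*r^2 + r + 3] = 8*r + 1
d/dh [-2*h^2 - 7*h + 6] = -4*h - 7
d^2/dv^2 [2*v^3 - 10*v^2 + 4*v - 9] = 12*v - 20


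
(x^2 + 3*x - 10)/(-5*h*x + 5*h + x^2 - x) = (-x^2 - 3*x + 10)/(5*h*x - 5*h - x^2 + x)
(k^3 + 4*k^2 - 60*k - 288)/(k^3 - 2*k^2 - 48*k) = (k + 6)/k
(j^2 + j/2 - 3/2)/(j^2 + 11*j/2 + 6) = (j - 1)/(j + 4)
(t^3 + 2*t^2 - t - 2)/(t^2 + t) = t + 1 - 2/t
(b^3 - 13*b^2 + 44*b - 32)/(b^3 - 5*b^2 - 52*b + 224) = (b - 1)/(b + 7)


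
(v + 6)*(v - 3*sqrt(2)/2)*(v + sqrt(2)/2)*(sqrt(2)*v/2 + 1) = sqrt(2)*v^4/2 + 3*sqrt(2)*v^3 - 7*sqrt(2)*v^2/4 - 21*sqrt(2)*v/2 - 3*v/2 - 9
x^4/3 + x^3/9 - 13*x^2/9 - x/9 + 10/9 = (x/3 + 1/3)*(x - 5/3)*(x - 1)*(x + 2)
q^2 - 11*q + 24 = (q - 8)*(q - 3)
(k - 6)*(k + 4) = k^2 - 2*k - 24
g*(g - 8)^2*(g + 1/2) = g^4 - 31*g^3/2 + 56*g^2 + 32*g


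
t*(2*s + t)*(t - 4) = 2*s*t^2 - 8*s*t + t^3 - 4*t^2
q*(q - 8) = q^2 - 8*q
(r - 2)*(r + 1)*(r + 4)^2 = r^4 + 7*r^3 + 6*r^2 - 32*r - 32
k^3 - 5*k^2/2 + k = k*(k - 2)*(k - 1/2)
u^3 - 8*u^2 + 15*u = u*(u - 5)*(u - 3)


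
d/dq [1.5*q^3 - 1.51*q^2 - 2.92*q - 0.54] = 4.5*q^2 - 3.02*q - 2.92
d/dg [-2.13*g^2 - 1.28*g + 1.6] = -4.26*g - 1.28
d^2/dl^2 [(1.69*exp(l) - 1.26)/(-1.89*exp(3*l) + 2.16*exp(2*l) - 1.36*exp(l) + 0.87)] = (-24.147396*exp(6*l) + 61.205382*exp(5*l) - 47.091024*exp(4*l) - 11.097783*exp(3*l) + 26.597322*exp(2*l) - 9.14028*exp(l) + 0.211671)*exp(l)/(6.751269*exp(9*l) - 23.147208*exp(8*l) + 41.02812*exp(7*l) - 52.713261*exp(6*l) + 50.833008*exp(5*l) - 37.580112*exp(4*l) + 22.141351*exp(3*l) - 9.732168*exp(2*l) + 3.088152*exp(l) - 0.658503)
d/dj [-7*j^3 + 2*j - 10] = 2 - 21*j^2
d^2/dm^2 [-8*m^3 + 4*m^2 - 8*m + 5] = 8 - 48*m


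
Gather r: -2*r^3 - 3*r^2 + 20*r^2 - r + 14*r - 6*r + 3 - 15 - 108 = -2*r^3 + 17*r^2 + 7*r - 120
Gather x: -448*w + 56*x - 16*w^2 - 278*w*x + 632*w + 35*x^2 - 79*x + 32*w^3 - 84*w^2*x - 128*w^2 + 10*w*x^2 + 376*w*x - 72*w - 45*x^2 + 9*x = 32*w^3 - 144*w^2 + 112*w + x^2*(10*w - 10) + x*(-84*w^2 + 98*w - 14)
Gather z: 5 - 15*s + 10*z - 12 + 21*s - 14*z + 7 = 6*s - 4*z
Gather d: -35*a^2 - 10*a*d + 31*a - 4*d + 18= -35*a^2 + 31*a + d*(-10*a - 4) + 18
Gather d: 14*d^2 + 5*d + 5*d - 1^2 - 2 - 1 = 14*d^2 + 10*d - 4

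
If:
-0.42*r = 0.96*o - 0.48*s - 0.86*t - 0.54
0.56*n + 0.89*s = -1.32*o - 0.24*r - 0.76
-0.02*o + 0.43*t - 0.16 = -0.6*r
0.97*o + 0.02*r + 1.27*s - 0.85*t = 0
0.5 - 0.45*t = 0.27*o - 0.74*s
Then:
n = -2.38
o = 0.61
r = 0.10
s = -0.29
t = 0.26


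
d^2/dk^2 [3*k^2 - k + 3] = 6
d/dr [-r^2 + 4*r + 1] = 4 - 2*r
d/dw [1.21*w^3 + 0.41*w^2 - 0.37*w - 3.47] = 3.63*w^2 + 0.82*w - 0.37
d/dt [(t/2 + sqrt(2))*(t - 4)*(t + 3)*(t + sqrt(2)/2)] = 2*t^3 - 3*t^2/2 + 15*sqrt(2)*t^2/4 - 10*t - 5*sqrt(2)*t/2 - 15*sqrt(2) - 1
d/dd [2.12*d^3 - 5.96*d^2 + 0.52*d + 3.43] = 6.36*d^2 - 11.92*d + 0.52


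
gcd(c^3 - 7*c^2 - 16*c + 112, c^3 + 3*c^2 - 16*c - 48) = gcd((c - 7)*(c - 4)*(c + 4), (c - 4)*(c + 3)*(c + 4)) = c^2 - 16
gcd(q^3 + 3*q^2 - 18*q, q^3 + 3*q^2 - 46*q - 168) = q + 6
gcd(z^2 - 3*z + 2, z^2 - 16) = 1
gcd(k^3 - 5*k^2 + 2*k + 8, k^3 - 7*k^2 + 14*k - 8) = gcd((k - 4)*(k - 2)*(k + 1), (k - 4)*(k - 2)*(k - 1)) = k^2 - 6*k + 8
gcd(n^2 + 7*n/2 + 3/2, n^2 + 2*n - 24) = 1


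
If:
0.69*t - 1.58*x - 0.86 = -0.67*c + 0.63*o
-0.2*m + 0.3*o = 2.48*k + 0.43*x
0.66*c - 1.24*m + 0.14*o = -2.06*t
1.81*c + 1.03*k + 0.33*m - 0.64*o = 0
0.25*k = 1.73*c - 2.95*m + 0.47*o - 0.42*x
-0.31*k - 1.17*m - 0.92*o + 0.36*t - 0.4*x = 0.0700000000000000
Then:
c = -0.04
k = 0.10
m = 0.06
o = 0.08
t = 0.04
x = -0.57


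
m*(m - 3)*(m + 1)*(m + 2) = m^4 - 7*m^2 - 6*m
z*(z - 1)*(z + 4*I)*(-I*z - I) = -I*z^4 + 4*z^3 + I*z^2 - 4*z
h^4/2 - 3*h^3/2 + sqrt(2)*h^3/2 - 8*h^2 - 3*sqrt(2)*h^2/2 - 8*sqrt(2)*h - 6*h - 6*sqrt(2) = (h/2 + sqrt(2)/2)*(h - 6)*(h + 1)*(h + 2)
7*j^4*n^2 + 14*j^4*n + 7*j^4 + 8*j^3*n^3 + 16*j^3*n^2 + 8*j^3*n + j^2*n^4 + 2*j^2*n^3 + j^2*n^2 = (j + n)*(7*j + n)*(j*n + j)^2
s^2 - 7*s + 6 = (s - 6)*(s - 1)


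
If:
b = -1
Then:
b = -1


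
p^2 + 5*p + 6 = (p + 2)*(p + 3)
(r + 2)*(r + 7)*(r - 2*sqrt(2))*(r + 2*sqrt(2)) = r^4 + 9*r^3 + 6*r^2 - 72*r - 112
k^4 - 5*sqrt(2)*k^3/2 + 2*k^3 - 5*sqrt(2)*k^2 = k^2*(k + 2)*(k - 5*sqrt(2)/2)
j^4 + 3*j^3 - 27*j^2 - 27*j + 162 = (j - 3)^2*(j + 3)*(j + 6)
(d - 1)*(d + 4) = d^2 + 3*d - 4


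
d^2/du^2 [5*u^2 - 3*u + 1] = 10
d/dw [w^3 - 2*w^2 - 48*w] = 3*w^2 - 4*w - 48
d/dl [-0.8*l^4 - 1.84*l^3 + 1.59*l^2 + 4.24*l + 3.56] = -3.2*l^3 - 5.52*l^2 + 3.18*l + 4.24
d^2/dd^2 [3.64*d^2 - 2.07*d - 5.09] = 7.28000000000000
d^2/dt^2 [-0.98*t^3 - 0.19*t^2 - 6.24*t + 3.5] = -5.88*t - 0.38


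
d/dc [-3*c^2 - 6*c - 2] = -6*c - 6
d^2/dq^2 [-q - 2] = 0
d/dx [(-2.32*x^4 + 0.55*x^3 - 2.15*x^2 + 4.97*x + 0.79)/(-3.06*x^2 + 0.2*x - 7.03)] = (14.1984*x^5 - 3.075*x^4 + 65.4584*x^3 + 3.1787*x^2 + 35.0638*x - 35.0971)/(9.3636*x^4 - 1.224*x^3 + 43.0636*x^2 - 2.812*x + 49.4209)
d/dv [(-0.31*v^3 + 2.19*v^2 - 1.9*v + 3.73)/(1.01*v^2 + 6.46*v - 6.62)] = (-0.3131*v^4 - 4.0052*v^3 + 22.223*v^2 - 36.5302*v - 11.5178)/(1.0201*v^4 + 13.0492*v^3 + 28.3592*v^2 - 85.5304*v + 43.8244)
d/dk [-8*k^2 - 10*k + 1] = -16*k - 10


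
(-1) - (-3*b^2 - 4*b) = 3*b^2 + 4*b - 1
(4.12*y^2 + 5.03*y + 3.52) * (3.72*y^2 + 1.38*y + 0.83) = 15.3264*y^4 + 24.3972*y^3 + 23.4554*y^2 + 9.0325*y + 2.9216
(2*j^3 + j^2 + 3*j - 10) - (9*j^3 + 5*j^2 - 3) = -7*j^3 - 4*j^2 + 3*j - 7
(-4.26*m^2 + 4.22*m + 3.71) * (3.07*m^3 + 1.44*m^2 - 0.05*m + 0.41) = -13.0782*m^5 + 6.821*m^4 + 17.6795*m^3 + 3.3848*m^2 + 1.5447*m + 1.5211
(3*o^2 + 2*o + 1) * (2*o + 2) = 6*o^3 + 10*o^2 + 6*o + 2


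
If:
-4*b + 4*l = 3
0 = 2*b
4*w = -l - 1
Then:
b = 0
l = 3/4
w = -7/16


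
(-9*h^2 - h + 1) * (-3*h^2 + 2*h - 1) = 27*h^4 - 15*h^3 + 4*h^2 + 3*h - 1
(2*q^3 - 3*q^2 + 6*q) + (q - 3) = 2*q^3 - 3*q^2 + 7*q - 3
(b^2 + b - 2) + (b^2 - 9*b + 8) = 2*b^2 - 8*b + 6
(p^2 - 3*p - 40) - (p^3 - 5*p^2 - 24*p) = -p^3 + 6*p^2 + 21*p - 40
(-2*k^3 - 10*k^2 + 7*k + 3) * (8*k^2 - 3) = -16*k^5 - 80*k^4 + 62*k^3 + 54*k^2 - 21*k - 9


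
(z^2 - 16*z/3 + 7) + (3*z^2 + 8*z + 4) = 4*z^2 + 8*z/3 + 11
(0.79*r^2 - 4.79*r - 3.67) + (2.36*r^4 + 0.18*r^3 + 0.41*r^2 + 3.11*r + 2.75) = 2.36*r^4 + 0.18*r^3 + 1.2*r^2 - 1.68*r - 0.92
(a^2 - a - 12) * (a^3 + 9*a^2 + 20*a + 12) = a^5 + 8*a^4 - a^3 - 116*a^2 - 252*a - 144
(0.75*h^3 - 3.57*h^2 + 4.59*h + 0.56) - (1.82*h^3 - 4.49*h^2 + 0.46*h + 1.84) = -1.07*h^3 + 0.92*h^2 + 4.13*h - 1.28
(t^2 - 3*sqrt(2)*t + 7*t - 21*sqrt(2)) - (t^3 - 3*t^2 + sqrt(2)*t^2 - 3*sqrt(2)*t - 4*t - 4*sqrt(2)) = -t^3 - sqrt(2)*t^2 + 4*t^2 + 11*t - 17*sqrt(2)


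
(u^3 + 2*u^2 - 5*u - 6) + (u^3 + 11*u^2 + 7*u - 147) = 2*u^3 + 13*u^2 + 2*u - 153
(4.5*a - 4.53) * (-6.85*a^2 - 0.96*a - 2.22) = -30.825*a^3 + 26.7105*a^2 - 5.6412*a + 10.0566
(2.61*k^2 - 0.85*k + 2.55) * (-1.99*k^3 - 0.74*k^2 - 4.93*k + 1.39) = -5.1939*k^5 - 0.2399*k^4 - 17.3128*k^3 + 5.9314*k^2 - 13.753*k + 3.5445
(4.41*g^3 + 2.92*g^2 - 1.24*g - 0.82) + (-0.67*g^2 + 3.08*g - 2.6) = 4.41*g^3 + 2.25*g^2 + 1.84*g - 3.42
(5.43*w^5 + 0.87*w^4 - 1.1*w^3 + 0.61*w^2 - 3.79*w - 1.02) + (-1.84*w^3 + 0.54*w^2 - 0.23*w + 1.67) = 5.43*w^5 + 0.87*w^4 - 2.94*w^3 + 1.15*w^2 - 4.02*w + 0.65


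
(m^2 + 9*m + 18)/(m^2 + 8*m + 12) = (m + 3)/(m + 2)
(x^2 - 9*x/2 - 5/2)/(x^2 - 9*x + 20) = (x + 1/2)/(x - 4)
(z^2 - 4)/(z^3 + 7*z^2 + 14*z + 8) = (z - 2)/(z^2 + 5*z + 4)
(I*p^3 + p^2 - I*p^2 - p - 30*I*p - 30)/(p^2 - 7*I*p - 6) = I*(p^2 - p - 30)/(p - 6*I)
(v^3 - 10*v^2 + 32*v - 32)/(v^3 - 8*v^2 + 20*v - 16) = (v - 4)/(v - 2)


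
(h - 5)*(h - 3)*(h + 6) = h^3 - 2*h^2 - 33*h + 90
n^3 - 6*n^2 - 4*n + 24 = (n - 6)*(n - 2)*(n + 2)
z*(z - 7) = z^2 - 7*z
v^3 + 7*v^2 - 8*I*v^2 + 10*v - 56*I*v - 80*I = (v + 2)*(v + 5)*(v - 8*I)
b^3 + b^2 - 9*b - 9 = (b - 3)*(b + 1)*(b + 3)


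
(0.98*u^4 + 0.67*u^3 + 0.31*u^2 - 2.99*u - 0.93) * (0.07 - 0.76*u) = -0.7448*u^5 - 0.4406*u^4 - 0.1887*u^3 + 2.2941*u^2 + 0.4975*u - 0.0651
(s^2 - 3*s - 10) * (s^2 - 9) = s^4 - 3*s^3 - 19*s^2 + 27*s + 90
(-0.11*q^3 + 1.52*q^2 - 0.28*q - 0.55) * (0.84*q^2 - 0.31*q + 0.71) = -0.0924*q^5 + 1.3109*q^4 - 0.7845*q^3 + 0.704*q^2 - 0.0283*q - 0.3905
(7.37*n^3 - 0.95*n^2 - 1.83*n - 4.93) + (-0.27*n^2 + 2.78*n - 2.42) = 7.37*n^3 - 1.22*n^2 + 0.95*n - 7.35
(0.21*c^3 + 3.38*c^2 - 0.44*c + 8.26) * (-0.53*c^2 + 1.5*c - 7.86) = -0.1113*c^5 - 1.4764*c^4 + 3.6526*c^3 - 31.6046*c^2 + 15.8484*c - 64.9236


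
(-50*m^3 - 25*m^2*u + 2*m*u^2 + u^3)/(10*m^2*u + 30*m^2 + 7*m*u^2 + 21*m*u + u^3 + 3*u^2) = (-5*m + u)/(u + 3)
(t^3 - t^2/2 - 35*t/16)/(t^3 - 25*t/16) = (4*t - 7)/(4*t - 5)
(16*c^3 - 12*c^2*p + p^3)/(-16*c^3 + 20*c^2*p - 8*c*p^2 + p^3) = (4*c + p)/(-4*c + p)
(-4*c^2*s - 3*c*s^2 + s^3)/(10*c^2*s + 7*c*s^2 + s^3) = (-4*c^2 - 3*c*s + s^2)/(10*c^2 + 7*c*s + s^2)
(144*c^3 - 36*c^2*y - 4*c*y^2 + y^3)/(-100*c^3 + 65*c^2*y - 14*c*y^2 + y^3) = (-36*c^2 + y^2)/(25*c^2 - 10*c*y + y^2)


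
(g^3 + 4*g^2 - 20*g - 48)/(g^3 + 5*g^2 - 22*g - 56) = (g + 6)/(g + 7)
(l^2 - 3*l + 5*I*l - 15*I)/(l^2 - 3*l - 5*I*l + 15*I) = (l + 5*I)/(l - 5*I)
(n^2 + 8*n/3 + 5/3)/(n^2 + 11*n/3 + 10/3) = (n + 1)/(n + 2)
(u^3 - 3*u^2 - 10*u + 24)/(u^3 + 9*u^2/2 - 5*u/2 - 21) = 2*(u - 4)/(2*u + 7)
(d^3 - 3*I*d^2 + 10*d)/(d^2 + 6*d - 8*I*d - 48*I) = d*(d^2 - 3*I*d + 10)/(d^2 + 6*d - 8*I*d - 48*I)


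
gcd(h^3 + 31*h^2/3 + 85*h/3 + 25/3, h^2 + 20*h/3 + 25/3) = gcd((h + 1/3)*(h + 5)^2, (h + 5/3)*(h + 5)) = h + 5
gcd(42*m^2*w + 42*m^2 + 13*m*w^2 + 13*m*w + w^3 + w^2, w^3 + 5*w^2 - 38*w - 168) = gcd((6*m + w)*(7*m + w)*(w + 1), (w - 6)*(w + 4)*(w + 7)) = 1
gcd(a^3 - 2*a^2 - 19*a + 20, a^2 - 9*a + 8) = a - 1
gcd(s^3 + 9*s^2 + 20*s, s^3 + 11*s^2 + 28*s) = s^2 + 4*s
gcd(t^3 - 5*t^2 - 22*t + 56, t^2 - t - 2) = t - 2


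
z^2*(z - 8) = z^3 - 8*z^2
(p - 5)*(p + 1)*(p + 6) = p^3 + 2*p^2 - 29*p - 30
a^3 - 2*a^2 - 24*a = a*(a - 6)*(a + 4)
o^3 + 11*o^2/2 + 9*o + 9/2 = (o + 1)*(o + 3/2)*(o + 3)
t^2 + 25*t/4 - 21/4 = (t - 3/4)*(t + 7)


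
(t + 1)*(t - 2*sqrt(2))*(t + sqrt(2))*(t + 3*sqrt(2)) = t^4 + t^3 + 2*sqrt(2)*t^3 - 10*t^2 + 2*sqrt(2)*t^2 - 12*sqrt(2)*t - 10*t - 12*sqrt(2)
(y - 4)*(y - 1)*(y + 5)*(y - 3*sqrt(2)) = y^4 - 3*sqrt(2)*y^3 - 21*y^2 + 20*y + 63*sqrt(2)*y - 60*sqrt(2)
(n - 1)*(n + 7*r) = n^2 + 7*n*r - n - 7*r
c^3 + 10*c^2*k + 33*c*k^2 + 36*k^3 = (c + 3*k)^2*(c + 4*k)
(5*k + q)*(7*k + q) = 35*k^2 + 12*k*q + q^2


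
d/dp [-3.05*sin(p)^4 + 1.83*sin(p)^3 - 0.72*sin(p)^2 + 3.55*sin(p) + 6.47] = (-12.2*sin(p)^3 + 5.49*sin(p)^2 - 1.44*sin(p) + 3.55)*cos(p)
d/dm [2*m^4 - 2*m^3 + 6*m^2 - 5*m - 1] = 8*m^3 - 6*m^2 + 12*m - 5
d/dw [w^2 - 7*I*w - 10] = 2*w - 7*I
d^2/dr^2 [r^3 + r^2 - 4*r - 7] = 6*r + 2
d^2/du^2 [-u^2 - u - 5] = -2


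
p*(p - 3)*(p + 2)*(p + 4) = p^4 + 3*p^3 - 10*p^2 - 24*p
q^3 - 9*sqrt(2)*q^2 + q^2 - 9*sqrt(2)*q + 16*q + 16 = (q + 1)*(q - 8*sqrt(2))*(q - sqrt(2))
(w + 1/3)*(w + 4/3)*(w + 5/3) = w^3 + 10*w^2/3 + 29*w/9 + 20/27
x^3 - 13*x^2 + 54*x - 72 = (x - 6)*(x - 4)*(x - 3)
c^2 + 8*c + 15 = (c + 3)*(c + 5)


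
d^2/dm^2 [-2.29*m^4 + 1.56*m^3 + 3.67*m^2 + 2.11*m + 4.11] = -27.48*m^2 + 9.36*m + 7.34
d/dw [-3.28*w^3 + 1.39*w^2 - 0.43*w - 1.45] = -9.84*w^2 + 2.78*w - 0.43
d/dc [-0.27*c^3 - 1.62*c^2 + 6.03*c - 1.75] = -0.81*c^2 - 3.24*c + 6.03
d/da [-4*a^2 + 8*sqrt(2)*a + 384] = -8*a + 8*sqrt(2)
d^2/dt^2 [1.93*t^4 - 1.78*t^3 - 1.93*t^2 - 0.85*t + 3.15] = 23.16*t^2 - 10.68*t - 3.86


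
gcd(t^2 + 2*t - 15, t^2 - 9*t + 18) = t - 3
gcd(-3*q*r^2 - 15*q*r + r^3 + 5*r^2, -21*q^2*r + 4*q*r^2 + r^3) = 3*q*r - r^2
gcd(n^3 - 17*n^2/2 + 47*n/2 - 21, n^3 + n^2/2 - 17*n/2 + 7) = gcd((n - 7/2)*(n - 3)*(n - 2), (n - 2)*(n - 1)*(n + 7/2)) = n - 2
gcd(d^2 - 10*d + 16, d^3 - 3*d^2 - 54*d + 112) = d^2 - 10*d + 16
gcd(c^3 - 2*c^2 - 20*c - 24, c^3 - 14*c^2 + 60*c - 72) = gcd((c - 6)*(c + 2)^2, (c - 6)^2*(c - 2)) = c - 6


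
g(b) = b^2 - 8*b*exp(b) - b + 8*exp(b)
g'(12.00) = -15624436.98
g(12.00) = -14322289.64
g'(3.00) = -477.05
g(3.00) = -315.37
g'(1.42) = -45.16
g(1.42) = -13.30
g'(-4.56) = -9.74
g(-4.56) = 25.82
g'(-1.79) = -2.19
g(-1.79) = 8.72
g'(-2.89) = -5.50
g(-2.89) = 12.97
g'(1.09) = -24.76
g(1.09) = -2.04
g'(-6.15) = -13.20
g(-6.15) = 44.09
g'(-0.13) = -0.35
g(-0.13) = 8.08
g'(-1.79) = -2.19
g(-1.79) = 8.72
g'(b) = -8*b*exp(b) + 2*b - 1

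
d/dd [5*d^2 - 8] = 10*d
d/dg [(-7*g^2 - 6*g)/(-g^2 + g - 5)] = (-13*g^2 + 70*g + 30)/(g^4 - 2*g^3 + 11*g^2 - 10*g + 25)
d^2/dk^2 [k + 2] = 0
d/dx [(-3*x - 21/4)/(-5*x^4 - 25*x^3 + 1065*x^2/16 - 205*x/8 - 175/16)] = 24*(-96*x^4 - 544*x^3 - 414*x^2 + 1491*x - 217)/(5*(256*x^8 + 2560*x^7 - 416*x^6 - 31456*x^5 + 59609*x^4 - 29332*x^3 - 8186*x^2 + 5740*x + 1225))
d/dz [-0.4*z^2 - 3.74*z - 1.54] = -0.8*z - 3.74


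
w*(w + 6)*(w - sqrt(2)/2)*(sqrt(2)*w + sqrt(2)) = sqrt(2)*w^4 - w^3 + 7*sqrt(2)*w^3 - 7*w^2 + 6*sqrt(2)*w^2 - 6*w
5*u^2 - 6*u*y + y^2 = (-5*u + y)*(-u + y)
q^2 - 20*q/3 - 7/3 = (q - 7)*(q + 1/3)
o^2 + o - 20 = (o - 4)*(o + 5)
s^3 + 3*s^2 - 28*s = s*(s - 4)*(s + 7)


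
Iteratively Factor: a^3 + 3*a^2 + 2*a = (a)*(a^2 + 3*a + 2) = a*(a + 1)*(a + 2)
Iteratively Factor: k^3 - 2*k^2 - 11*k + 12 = (k + 3)*(k^2 - 5*k + 4) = (k - 1)*(k + 3)*(k - 4)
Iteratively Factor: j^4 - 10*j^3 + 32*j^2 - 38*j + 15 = (j - 5)*(j^3 - 5*j^2 + 7*j - 3) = (j - 5)*(j - 3)*(j^2 - 2*j + 1) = (j - 5)*(j - 3)*(j - 1)*(j - 1)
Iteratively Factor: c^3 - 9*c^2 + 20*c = (c - 5)*(c^2 - 4*c) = (c - 5)*(c - 4)*(c)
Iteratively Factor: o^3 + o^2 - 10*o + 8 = (o - 2)*(o^2 + 3*o - 4) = (o - 2)*(o + 4)*(o - 1)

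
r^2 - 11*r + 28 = (r - 7)*(r - 4)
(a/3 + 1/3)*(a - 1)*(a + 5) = a^3/3 + 5*a^2/3 - a/3 - 5/3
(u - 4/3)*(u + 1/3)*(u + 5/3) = u^3 + 2*u^2/3 - 19*u/9 - 20/27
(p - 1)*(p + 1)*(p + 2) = p^3 + 2*p^2 - p - 2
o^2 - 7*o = o*(o - 7)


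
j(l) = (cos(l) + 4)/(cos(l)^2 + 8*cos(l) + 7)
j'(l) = (2*sin(l)*cos(l) + 8*sin(l))*(cos(l) + 4)/(cos(l)^2 + 8*cos(l) + 7)^2 - sin(l)/(cos(l)^2 + 8*cos(l) + 7) = (cos(l)^2 + 8*cos(l) + 25)*sin(l)/(cos(l)^2 + 8*cos(l) + 7)^2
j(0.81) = 0.36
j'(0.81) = 0.13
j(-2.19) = 1.27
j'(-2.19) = -2.32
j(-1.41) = 0.50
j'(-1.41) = -0.38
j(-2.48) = 2.45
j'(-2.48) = -6.91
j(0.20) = 0.32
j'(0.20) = 0.03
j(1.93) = 0.85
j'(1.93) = 1.12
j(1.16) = 0.42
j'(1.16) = 0.24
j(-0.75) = 0.35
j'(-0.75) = -0.12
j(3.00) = 50.05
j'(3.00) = 704.54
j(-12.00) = 0.33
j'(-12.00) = 0.08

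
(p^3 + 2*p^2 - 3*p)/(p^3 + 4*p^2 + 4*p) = (p^2 + 2*p - 3)/(p^2 + 4*p + 4)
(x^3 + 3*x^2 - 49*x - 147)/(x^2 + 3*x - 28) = (x^2 - 4*x - 21)/(x - 4)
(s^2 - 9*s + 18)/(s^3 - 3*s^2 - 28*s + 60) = (s - 3)/(s^2 + 3*s - 10)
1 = 1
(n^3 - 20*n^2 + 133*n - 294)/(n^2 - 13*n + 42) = n - 7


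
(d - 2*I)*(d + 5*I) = d^2 + 3*I*d + 10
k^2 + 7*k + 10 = (k + 2)*(k + 5)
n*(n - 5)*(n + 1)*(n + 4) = n^4 - 21*n^2 - 20*n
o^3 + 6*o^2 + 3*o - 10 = (o - 1)*(o + 2)*(o + 5)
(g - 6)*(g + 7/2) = g^2 - 5*g/2 - 21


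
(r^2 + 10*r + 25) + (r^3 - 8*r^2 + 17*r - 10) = r^3 - 7*r^2 + 27*r + 15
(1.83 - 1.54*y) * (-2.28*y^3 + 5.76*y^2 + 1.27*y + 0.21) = 3.5112*y^4 - 13.0428*y^3 + 8.585*y^2 + 2.0007*y + 0.3843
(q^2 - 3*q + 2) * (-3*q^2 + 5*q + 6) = -3*q^4 + 14*q^3 - 15*q^2 - 8*q + 12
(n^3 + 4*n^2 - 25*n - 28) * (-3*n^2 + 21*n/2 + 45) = -3*n^5 - 3*n^4/2 + 162*n^3 + 3*n^2/2 - 1419*n - 1260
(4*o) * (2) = 8*o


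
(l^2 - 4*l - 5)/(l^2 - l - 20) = (l + 1)/(l + 4)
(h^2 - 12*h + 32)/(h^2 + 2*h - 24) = (h - 8)/(h + 6)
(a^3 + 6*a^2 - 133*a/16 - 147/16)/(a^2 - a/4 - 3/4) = (4*a^2 + 21*a - 49)/(4*(a - 1))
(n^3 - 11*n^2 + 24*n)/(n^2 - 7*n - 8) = n*(n - 3)/(n + 1)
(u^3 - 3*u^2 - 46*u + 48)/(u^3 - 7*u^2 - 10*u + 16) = (u + 6)/(u + 2)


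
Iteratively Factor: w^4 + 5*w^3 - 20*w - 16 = (w + 1)*(w^3 + 4*w^2 - 4*w - 16) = (w + 1)*(w + 4)*(w^2 - 4) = (w - 2)*(w + 1)*(w + 4)*(w + 2)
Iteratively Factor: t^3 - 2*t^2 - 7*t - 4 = (t + 1)*(t^2 - 3*t - 4) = (t + 1)^2*(t - 4)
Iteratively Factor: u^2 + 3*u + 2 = (u + 1)*(u + 2)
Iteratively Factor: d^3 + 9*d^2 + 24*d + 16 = (d + 4)*(d^2 + 5*d + 4) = (d + 1)*(d + 4)*(d + 4)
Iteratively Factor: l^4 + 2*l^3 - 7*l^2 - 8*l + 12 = (l - 1)*(l^3 + 3*l^2 - 4*l - 12) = (l - 1)*(l + 2)*(l^2 + l - 6) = (l - 2)*(l - 1)*(l + 2)*(l + 3)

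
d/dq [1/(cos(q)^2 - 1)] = 2*cos(q)/sin(q)^3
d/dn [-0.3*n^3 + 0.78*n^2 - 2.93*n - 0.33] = -0.9*n^2 + 1.56*n - 2.93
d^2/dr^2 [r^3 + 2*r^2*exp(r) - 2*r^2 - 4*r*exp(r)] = 2*r^2*exp(r) + 4*r*exp(r) + 6*r - 4*exp(r) - 4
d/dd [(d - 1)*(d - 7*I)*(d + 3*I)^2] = 4*d^3 - 3*d^2*(1 + I) + 2*d*(33 + I) - 33 + 63*I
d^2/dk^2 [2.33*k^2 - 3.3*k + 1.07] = 4.66000000000000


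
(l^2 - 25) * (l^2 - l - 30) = l^4 - l^3 - 55*l^2 + 25*l + 750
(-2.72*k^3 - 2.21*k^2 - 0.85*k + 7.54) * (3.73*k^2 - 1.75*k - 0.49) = -10.1456*k^5 - 3.4833*k^4 + 2.0298*k^3 + 30.6946*k^2 - 12.7785*k - 3.6946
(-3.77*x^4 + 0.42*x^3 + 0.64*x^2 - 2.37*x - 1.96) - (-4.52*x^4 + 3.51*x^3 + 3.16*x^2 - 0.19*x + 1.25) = 0.75*x^4 - 3.09*x^3 - 2.52*x^2 - 2.18*x - 3.21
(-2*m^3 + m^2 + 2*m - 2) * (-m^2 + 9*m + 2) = 2*m^5 - 19*m^4 + 3*m^3 + 22*m^2 - 14*m - 4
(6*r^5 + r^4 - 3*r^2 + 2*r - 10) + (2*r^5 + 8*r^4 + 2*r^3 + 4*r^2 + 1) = 8*r^5 + 9*r^4 + 2*r^3 + r^2 + 2*r - 9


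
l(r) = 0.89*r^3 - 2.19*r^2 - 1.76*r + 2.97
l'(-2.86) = 32.61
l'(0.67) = -3.50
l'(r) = 2.67*r^2 - 4.38*r - 1.76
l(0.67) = 1.08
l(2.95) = 1.57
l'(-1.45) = 10.20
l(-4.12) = -89.19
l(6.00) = 105.81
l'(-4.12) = 61.61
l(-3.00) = -35.49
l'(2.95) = 8.55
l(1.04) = -0.23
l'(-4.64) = 76.05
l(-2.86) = -30.73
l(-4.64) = -124.92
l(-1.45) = -1.80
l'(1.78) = -1.10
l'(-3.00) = 35.41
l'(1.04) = -3.43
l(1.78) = -2.08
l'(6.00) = 68.08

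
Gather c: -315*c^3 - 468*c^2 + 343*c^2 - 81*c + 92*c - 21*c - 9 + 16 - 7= -315*c^3 - 125*c^2 - 10*c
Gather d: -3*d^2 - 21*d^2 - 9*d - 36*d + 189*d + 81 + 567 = -24*d^2 + 144*d + 648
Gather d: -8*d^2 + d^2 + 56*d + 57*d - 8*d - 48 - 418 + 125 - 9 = -7*d^2 + 105*d - 350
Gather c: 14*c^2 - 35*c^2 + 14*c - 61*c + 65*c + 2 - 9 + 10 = -21*c^2 + 18*c + 3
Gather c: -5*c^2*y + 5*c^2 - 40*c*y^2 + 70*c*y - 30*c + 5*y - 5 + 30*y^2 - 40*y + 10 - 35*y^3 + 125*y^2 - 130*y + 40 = c^2*(5 - 5*y) + c*(-40*y^2 + 70*y - 30) - 35*y^3 + 155*y^2 - 165*y + 45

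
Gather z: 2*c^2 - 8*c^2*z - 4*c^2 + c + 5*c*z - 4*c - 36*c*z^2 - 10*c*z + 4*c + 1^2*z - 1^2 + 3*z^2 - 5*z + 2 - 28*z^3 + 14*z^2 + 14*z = -2*c^2 + c - 28*z^3 + z^2*(17 - 36*c) + z*(-8*c^2 - 5*c + 10) + 1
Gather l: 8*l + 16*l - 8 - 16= 24*l - 24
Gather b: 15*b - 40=15*b - 40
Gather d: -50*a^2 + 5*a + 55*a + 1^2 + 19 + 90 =-50*a^2 + 60*a + 110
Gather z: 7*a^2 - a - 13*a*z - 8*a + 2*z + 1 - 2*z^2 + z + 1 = 7*a^2 - 9*a - 2*z^2 + z*(3 - 13*a) + 2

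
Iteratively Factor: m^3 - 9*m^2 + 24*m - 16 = (m - 1)*(m^2 - 8*m + 16) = (m - 4)*(m - 1)*(m - 4)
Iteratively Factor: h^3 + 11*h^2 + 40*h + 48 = (h + 3)*(h^2 + 8*h + 16) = (h + 3)*(h + 4)*(h + 4)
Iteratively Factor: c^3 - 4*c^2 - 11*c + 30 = (c - 5)*(c^2 + c - 6) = (c - 5)*(c - 2)*(c + 3)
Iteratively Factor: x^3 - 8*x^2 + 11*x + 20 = (x - 5)*(x^2 - 3*x - 4) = (x - 5)*(x - 4)*(x + 1)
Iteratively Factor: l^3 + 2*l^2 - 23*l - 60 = (l + 4)*(l^2 - 2*l - 15) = (l + 3)*(l + 4)*(l - 5)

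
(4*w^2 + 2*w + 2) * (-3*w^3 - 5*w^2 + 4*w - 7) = -12*w^5 - 26*w^4 - 30*w^2 - 6*w - 14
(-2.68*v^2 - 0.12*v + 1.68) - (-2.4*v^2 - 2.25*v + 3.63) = -0.28*v^2 + 2.13*v - 1.95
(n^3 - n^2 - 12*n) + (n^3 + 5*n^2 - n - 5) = 2*n^3 + 4*n^2 - 13*n - 5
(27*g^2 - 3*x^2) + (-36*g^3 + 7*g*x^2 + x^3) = -36*g^3 + 27*g^2 + 7*g*x^2 + x^3 - 3*x^2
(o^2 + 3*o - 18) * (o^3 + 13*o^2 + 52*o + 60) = o^5 + 16*o^4 + 73*o^3 - 18*o^2 - 756*o - 1080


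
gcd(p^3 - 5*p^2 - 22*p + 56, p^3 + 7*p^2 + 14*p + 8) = p + 4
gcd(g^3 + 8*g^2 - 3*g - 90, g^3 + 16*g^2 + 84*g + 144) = g + 6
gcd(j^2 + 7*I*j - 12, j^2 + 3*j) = 1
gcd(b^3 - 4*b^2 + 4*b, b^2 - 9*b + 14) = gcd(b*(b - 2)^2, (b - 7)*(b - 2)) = b - 2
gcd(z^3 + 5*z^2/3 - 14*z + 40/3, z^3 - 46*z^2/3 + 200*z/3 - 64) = z - 4/3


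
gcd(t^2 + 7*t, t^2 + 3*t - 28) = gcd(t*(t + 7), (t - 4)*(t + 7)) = t + 7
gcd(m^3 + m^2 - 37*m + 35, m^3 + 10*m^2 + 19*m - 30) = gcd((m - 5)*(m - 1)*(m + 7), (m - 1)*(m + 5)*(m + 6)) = m - 1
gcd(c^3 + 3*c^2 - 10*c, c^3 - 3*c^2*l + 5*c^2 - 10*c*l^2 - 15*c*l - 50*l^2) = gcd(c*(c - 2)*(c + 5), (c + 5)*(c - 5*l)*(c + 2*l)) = c + 5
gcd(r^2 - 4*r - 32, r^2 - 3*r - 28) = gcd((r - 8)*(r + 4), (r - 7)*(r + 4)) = r + 4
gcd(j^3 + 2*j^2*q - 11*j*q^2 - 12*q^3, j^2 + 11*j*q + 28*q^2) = j + 4*q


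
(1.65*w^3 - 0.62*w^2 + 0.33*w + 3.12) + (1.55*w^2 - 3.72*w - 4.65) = 1.65*w^3 + 0.93*w^2 - 3.39*w - 1.53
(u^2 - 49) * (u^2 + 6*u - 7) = u^4 + 6*u^3 - 56*u^2 - 294*u + 343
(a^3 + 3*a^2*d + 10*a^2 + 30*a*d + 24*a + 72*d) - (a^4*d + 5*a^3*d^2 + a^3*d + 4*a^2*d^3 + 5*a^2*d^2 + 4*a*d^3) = -a^4*d - 5*a^3*d^2 - a^3*d + a^3 - 4*a^2*d^3 - 5*a^2*d^2 + 3*a^2*d + 10*a^2 - 4*a*d^3 + 30*a*d + 24*a + 72*d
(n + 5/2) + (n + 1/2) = 2*n + 3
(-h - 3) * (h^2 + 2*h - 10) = -h^3 - 5*h^2 + 4*h + 30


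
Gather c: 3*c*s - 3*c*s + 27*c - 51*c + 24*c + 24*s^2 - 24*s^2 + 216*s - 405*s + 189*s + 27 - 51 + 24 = 0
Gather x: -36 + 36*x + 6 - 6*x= 30*x - 30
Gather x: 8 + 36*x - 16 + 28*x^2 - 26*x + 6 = 28*x^2 + 10*x - 2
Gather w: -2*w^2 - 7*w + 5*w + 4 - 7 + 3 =-2*w^2 - 2*w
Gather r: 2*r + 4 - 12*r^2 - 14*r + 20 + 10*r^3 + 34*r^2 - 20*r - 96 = 10*r^3 + 22*r^2 - 32*r - 72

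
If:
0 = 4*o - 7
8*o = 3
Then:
No Solution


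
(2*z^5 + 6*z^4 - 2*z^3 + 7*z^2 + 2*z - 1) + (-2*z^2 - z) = 2*z^5 + 6*z^4 - 2*z^3 + 5*z^2 + z - 1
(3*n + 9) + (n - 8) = 4*n + 1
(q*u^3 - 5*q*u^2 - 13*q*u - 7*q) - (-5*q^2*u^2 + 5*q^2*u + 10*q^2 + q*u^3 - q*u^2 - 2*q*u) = 5*q^2*u^2 - 5*q^2*u - 10*q^2 - 4*q*u^2 - 11*q*u - 7*q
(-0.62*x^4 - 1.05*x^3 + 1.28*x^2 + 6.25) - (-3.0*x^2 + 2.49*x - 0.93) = -0.62*x^4 - 1.05*x^3 + 4.28*x^2 - 2.49*x + 7.18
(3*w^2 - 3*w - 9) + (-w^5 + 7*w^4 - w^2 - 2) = -w^5 + 7*w^4 + 2*w^2 - 3*w - 11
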